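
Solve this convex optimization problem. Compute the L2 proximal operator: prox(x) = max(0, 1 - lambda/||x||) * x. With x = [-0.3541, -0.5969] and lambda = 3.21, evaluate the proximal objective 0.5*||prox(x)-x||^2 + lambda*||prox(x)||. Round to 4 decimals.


Step 1: Compute ||x||.
||x|| = 0.694
Step 2: Compute scaling factor.
scale = max(0, 1 - 3.21/0.694) = 0.0
Step 3: prox(x) = [-0.0, -0.0]
||prox(x)|| = 0.0
Step 4: Proximal objective.
0.5*||prox-x||^2 = 0.2408
lambda*||prox|| = 0.0
Total = 0.2408


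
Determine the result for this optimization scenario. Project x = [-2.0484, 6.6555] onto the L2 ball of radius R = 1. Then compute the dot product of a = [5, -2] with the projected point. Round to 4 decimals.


Step 1: Compute ||x|| (intermediates to 6 decimals).
||x|| = sqrt((-2.0484)^2 + 6.6555^2) = 6.963593
Step 2: Project.
Since ||x|| > R, scale = R/||x|| = 1/6.963593 = 0.143604, proj(x) = scale * x
proj(x) = [-0.294158, 0.955756]
Step 3: Dot product.
a^T * proj(x) = 5*(-0.294158) - 2*0.955756 = -3.3823


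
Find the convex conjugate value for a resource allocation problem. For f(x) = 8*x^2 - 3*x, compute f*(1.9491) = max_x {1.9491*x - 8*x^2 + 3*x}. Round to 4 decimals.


f*(y) = sup_x {y*x - a*x^2 - b*x} = sup_x {(y-b)*x - a*x^2}
FOC: (y - b) - 2a*x = 0 => x* = (y - b)/(2a)
x* = (1.9491 + 3)/(2*8) = 0.3093
f*(1.9491) = (y-b)^2/(4a) = (1.9491 + 3)^2/(4*8)
= 24.4936/32 = 0.7654


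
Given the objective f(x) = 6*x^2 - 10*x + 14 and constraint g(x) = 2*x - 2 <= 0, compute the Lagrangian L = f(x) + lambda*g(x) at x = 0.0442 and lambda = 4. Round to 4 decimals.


Step 1: Evaluate f(x).
f(0.0442) = 6*0.0442^2 - 10*0.0442 + 14 = 13.5697
Step 2: Evaluate g(x).
g(0.0442) = 2*0.0442 - 2 = -1.9116
Step 3: Compute Lagrangian.
L = 13.5697 + 4*-1.9116 = 5.9233


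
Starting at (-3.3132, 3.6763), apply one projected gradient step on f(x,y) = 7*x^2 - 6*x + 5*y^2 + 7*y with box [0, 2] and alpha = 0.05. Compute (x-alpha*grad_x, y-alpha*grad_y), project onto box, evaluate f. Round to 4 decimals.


Step 1: Compute gradient at (-3.3132, 3.6763).
grad_x = 2*7*-3.3132 - 6 = -52.3848
grad_y = 2*5*3.6763 + 7 = 43.763
Step 2: Gradient step.
x_raw = -3.3132 - 0.05*-52.3848 = -0.694
y_raw = 3.6763 - 0.05*43.763 = 1.4882
Step 3: Project onto [0, 2].
x_proj = clip(-0.694) = 0.0
y_proj = clip(1.4882) = 1.4882
Step 4: Evaluate f.
f(0.0, 1.4882) = 21.49


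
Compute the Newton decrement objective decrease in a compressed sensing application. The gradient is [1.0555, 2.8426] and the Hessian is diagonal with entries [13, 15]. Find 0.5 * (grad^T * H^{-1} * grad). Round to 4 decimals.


Step 1: H is diagonal, so H^(-1) * g = [0.0812, 0.1895].
Step 2: g^T H^(-1) g = sum_i g_i^2 / H_ii
  = (1.0555)^2/13 + (2.8426)^2/15
  = 0.0857 + 0.5387 = 0.6244
Step 3: Objective decrease = 0.5 * g^T H^(-1) g = 0.3122


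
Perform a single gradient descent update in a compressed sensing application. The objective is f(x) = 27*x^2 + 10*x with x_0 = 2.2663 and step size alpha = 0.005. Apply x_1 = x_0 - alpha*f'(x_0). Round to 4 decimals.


We compute the gradient at x_0 and apply the update.
f'(x) = 54*x + 10
f'(2.2663) = 54*2.2663 + 10 = 132.3802
x_1 = 2.2663 - 0.005*132.3802 = 1.6044


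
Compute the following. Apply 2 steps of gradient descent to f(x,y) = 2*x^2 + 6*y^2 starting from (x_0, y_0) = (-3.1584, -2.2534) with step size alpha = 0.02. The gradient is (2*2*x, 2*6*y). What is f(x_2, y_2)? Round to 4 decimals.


Gradient descent on f(x,y) = 2*x^2 + 6*y^2.
Starting point: (-3.1584, -2.2534), alpha = 0.02
Step 1: grad_x = 2*2*-3.1584 = -12.6336, grad_y = 2*6*-2.2534 = -27.0408
  x_1 = -3.1584 - 0.02*-12.6336 = -2.9057
  y_1 = -2.2534 - 0.02*-27.0408 = -1.7126
Step 2: grad_x = 2*2*-2.9057 = -11.6229, grad_y = 2*6*-1.7126 = -20.551
  x_2 = -2.9057 - 0.02*-11.6229 = -2.6733
  y_2 = -1.7126 - 0.02*-20.551 = -1.3016
f(-2.6733, -1.3016) = 2*(-2.6733)^2 + 6*(-1.3016)^2 = 24.4572


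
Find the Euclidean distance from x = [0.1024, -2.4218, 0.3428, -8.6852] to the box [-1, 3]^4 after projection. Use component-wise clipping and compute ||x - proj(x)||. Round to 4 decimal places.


Project each component onto [-1, 3].
clip(0.1024) = 0.1024, clip(-2.4218) = -1.0, clip(0.3428) = 0.3428, clip(-8.6852) = -1.0
Projection = [0.1024, -1.0, 0.3428, -1.0]
Squared diffs: [0.0, 2.0215, 0.0, 59.0623]
Distance = sqrt(61.0838) = 7.8156


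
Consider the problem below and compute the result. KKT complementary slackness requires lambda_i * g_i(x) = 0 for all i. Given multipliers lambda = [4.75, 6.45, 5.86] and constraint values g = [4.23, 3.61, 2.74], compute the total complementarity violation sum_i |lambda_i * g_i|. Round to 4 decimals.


KKT complementary slackness check:
lambda_1 * g_1 = 4.75 * 4.23 = 20.0925
lambda_2 * g_2 = 6.45 * 3.61 = 23.2845
lambda_3 * g_3 = 5.86 * 2.74 = 16.0564
Total violation = 20.0925 + 23.2845 + 16.0564 = 59.4334


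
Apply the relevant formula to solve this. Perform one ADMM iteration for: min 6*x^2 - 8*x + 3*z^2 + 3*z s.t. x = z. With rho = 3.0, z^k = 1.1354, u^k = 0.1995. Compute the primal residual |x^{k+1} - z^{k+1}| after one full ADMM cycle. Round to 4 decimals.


ADMM iteration with rho = 3.0, z^k = 1.1354, u^k = 0.1995
Step 1: x-update.
Minimize 6*x^2 - 8*x + (3.0/2)*(x - 1.1354 + 0.1995)^2
FOC: (2*6 + 3.0)*x = 8 + 3.0*(1.1354 - 0.1995)
x^{k+1} = 0.7205
Step 2: z-update.
Minimize 3*z^2 + 3*z + (3.0/2)*(0.7205 - z + 0.1995)^2
FOC: (2*3 + 3.0)*z = -3 + 3.0*(0.7205 + 0.1995)
z^{k+1} = -0.0267
Step 3: u-update.
u^{k+1} = 0.1995 + 0.7205 + 0.0267 = 0.9467
Step 4: Primal residual = |0.7205 + 0.0267| = 0.7472


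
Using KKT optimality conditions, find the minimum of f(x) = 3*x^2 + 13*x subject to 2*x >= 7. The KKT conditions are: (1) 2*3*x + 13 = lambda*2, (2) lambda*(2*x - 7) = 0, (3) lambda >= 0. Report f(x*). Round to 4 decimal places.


Step 1: Try lambda = 0 (constraint inactive).
x_unc = -13/(2*3) = -2.1667
Check: 2*-2.1667 = -4.3334 < 7 -- violated!
Step 2: Constraint must be active: 2*x = 7
x* = 7/2 = 3.5
lambda = (2*3*3.5 + 13)/2 = 17.0
Step 3: Compute optimal value.
f(x*) = 3*3.5^2 + 13*3.5 = 82.25


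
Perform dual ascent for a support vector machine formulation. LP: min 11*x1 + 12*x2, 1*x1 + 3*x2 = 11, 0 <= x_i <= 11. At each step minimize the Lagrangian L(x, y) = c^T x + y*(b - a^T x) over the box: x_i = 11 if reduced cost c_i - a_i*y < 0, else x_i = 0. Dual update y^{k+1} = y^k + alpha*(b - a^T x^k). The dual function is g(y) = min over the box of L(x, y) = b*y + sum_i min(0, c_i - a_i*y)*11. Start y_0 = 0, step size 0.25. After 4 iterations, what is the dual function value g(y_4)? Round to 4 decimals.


Dual ascent for LP: min 11*x1 + 12*x2, 1*x1 + 3*x2 = 11, 0 <= x_i <= 11
Step 1: y^k = 0.0, reduced costs: (11.0, 12.0)
  x^k = (0.0, 0.0), subgradient = b - a^T x = 11.0
  y^{k+1} = 0.0 + 0.25*11.0 = 2.75
Step 2: y^k = 2.75, reduced costs: (8.25, 3.75)
  x^k = (0.0, 0.0), subgradient = b - a^T x = 11.0
  y^{k+1} = 2.75 + 0.25*11.0 = 5.5
Step 3: y^k = 5.5, reduced costs: (5.5, -4.5)
  x^k = (0.0, 11.0), subgradient = b - a^T x = -22.0
  y^{k+1} = 5.5 + 0.25*-22.0 = 0.0
Step 4: y^k = 0.0, reduced costs: (11.0, 12.0)
  x^k = (0.0, 0.0), subgradient = b - a^T x = 11.0
  y^{k+1} = 0.0 + 0.25*11.0 = 2.75
Dual objective at y_4 = 2.75: reduced costs (8.25, 3.75), box minimizer x = (0.0, 0.0)
g(y_4) = b*y + (c1 - a1*y)*x1 + (c2 - a2*y)*x2 = 11*2.75 + 8.25*0.0 + 3.75*0.0 = 30.25 + 0.0 + 0.0 = 30.25


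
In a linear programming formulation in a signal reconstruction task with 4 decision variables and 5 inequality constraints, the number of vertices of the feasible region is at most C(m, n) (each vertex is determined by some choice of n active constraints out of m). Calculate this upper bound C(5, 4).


Each vertex corresponds to some choice of n active constraints out of m, so the number of vertices is at most C(m, n) = m! / (n!(m-n)!).
m = 5, n = 4
Numerator: 5 * 4 * 3 * 2
Denominator: 4! = 24
C(5, 4) = 5


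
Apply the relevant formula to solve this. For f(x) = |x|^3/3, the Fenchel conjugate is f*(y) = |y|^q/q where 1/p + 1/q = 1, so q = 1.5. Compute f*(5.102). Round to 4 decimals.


The conjugate exponent q satisfies 1/p + 1/q = 1.
p = 3, so q = 3/(3 - 1) = 1.5
|y|^q = 5.102^1.5 = 11.5242
f*(5.102) = 11.5242 / 1.5 = 7.6828


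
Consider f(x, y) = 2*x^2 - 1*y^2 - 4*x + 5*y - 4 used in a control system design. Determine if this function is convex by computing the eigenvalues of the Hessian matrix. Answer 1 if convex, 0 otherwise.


The Hessian of f(x,y) = 2*x^2 - 1*y^2 - 4*x + 5*y - 4 is:
H = [[4, 0], [0, -2]]
Trace = 4 - 2 = 2
Determinant = 4*-2 - (0)^2 = -8
Discriminant = (2)^2 - 4*-8 = 36.0
Eigenvalues: lambda_1 = -2.0, lambda_2 = 4.0
The function is not convex.

0


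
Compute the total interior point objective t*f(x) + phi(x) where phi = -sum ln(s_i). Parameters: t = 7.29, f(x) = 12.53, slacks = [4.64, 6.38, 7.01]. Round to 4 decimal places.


Step 1: Compute log-barrier.
ln values: [1.5347, 1.8532, 1.9473]
phi = -(1.5347 + 1.8532 + 1.9473) = -5.3352
Step 2: Compute augmented objective.
t*f(x) = 7.29*12.53 = 91.3437
Total = 91.3437 - 5.3352 = 86.0085


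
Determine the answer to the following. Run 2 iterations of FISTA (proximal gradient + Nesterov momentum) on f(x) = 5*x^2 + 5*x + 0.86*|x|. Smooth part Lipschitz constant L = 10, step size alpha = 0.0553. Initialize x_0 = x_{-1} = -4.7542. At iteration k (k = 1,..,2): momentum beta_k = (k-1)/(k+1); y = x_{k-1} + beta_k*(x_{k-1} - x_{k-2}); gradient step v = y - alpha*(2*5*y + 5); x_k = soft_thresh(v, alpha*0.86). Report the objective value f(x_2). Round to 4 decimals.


FISTA on f(x) = 5*x^2 + 5*x + 0.86*|x|
L = 10, alpha = 0.0553
Iteration 1: beta = 0.0, y = -4.7542 + 0.0*(-4.7542 + 4.7542) = -4.7542
  grad(y) = -42.542, v = y - alpha*grad = -2.4016
  prox(v) = soft_thresh(-2.4016, 0.0476) = -2.3541
Iteration 2: beta = 0.3333, y = -2.3541 + 0.3333*(-2.3541 + 4.7542) = -1.554
  grad(y) = -10.5403, v = y - alpha*grad = -0.9711
  prox(v) = soft_thresh(-0.9711, 0.0476) = -0.9236
f(x_2) = 5*(-0.9236)^2 + 5*(-0.9236) + 0.86*|-0.9236| = 0.4414


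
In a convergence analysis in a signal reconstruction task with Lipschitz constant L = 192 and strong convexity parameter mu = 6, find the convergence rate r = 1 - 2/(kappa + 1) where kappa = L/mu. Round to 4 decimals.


Step 1: Compute the condition number.
kappa = L/mu = 192/6 = 32.0
Step 2: Compute the convergence rate.
r = 1 - 2/(kappa + 1) = 1 - 2*mu/(L + mu) = (L - mu)/(L + mu) = 186/198 = 0.9394


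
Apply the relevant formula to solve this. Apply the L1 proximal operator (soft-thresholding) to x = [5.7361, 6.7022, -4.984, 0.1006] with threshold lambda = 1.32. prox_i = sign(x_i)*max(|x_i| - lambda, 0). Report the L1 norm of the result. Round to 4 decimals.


Soft-thresholding with lambda = 1.32:
prox(5.7361) = sign(5.7361)*max(|5.7361| - 1.32, 0) = 4.4161
prox(6.7022) = sign(6.7022)*max(|6.7022| - 1.32, 0) = 5.3822
prox(-4.984) = sign(-4.984)*max(|-4.984| - 1.32, 0) = -3.664
prox(0.1006) = sign(0.1006)*max(|0.1006| - 1.32, 0) = 0.0
prox(x) = [4.4161, 5.3822, -3.664, 0.0]
||prox(x)||_1 = 4.4161 + 5.3822 + 3.664 + 0.0 = 13.4623


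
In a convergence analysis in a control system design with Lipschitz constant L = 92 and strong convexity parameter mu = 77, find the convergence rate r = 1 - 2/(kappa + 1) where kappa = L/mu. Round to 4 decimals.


Step 1: Compute the condition number.
kappa = L/mu = 92/77 = 1.1948
Step 2: Compute the convergence rate.
r = 1 - 2/(kappa + 1) = 1 - 2*mu/(L + mu) = (L - mu)/(L + mu) = 15/169 = 0.0888


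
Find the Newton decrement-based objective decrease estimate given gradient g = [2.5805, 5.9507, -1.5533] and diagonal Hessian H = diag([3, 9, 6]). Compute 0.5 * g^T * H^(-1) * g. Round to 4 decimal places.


Step 1: H is diagonal, so H^(-1) * g = [0.8602, 0.6612, -0.2589].
Step 2: g^T H^(-1) g = sum_i g_i^2 / H_ii
  = (2.5805)^2/3 + (5.9507)^2/9 + (-1.5533)^2/6
  = 2.2197 + 3.9345 + 0.4021 = 6.5563
Step 3: Objective decrease = 0.5 * g^T H^(-1) g = 3.2782


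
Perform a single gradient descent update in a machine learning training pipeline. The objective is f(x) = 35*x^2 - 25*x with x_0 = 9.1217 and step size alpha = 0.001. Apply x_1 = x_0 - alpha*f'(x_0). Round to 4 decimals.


We compute the gradient at x_0 and apply the update.
f'(x) = 70*x - 25
f'(9.1217) = 70*9.1217 - 25 = 613.519
x_1 = 9.1217 - 0.001*613.519 = 8.5082


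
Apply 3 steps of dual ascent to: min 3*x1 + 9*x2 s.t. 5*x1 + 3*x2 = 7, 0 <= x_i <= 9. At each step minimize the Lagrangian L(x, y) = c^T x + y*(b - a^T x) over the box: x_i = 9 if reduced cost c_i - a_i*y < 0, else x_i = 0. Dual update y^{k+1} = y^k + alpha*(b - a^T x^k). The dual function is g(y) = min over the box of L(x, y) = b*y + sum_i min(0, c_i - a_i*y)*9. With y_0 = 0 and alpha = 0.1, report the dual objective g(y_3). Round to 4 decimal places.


Dual ascent for LP: min 3*x1 + 9*x2, 5*x1 + 3*x2 = 7, 0 <= x_i <= 9
Step 1: y^k = 0.0, reduced costs: (3.0, 9.0)
  x^k = (0.0, 0.0), subgradient = b - a^T x = 7.0
  y^{k+1} = 0.0 + 0.1*7.0 = 0.7
Step 2: y^k = 0.7, reduced costs: (-0.5, 6.9)
  x^k = (9.0, 0.0), subgradient = b - a^T x = -38.0
  y^{k+1} = 0.7 + 0.1*-38.0 = -3.1
Step 3: y^k = -3.1, reduced costs: (18.5, 18.3)
  x^k = (0.0, 0.0), subgradient = b - a^T x = 7.0
  y^{k+1} = -3.1 + 0.1*7.0 = -2.4
Dual objective at y_3 = -2.4: reduced costs (15.0, 16.2), box minimizer x = (0.0, 0.0)
g(y_3) = b*y + (c1 - a1*y)*x1 + (c2 - a2*y)*x2 = 7*(-2.4) + 15.0*0.0 + 16.2*0.0 = -16.8 + 0.0 + 0.0 = -16.8


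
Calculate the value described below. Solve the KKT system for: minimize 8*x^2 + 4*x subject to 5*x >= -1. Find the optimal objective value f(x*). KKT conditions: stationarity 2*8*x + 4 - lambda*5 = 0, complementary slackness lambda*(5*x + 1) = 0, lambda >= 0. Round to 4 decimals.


Step 1: Try lambda = 0 (constraint inactive).
x_unc = -4/(2*8) = -0.25
Check: 5*-0.25 = -1.25 < -1 -- violated!
Step 2: Constraint must be active: 5*x = -1
x* = -1/5 = -0.2
lambda = (2*8*(-0.2) + 4)/5 = 0.16
Step 3: Compute optimal value.
f(x*) = 8*(-0.2)^2 + 4*(-0.2) = -0.48


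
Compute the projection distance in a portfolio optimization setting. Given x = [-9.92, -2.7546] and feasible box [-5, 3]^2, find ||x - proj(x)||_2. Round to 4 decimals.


Project each component onto [-5, 3].
clip(-9.92) = -5.0, clip(-2.7546) = -2.7546
Projection = [-5.0, -2.7546]
Squared diffs: [24.2064, 0.0]
Distance = sqrt(24.2064) = 4.92


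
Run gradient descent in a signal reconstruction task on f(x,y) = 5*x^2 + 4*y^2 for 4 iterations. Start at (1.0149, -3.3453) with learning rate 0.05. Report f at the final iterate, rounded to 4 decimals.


Gradient descent on f(x,y) = 5*x^2 + 4*y^2.
Starting point: (1.0149, -3.3453), alpha = 0.05
Step 1: grad_x = 2*5*1.0149 = 10.149, grad_y = 2*4*-3.3453 = -26.7624
  x_1 = 1.0149 - 0.05*10.149 = 0.5075
  y_1 = -3.3453 - 0.05*-26.7624 = -2.0072
Step 2: grad_x = 2*5*0.5075 = 5.0745, grad_y = 2*4*-2.0072 = -16.0574
  x_2 = 0.5075 - 0.05*5.0745 = 0.2537
  y_2 = -2.0072 - 0.05*-16.0574 = -1.2043
Step 3: grad_x = 2*5*0.2537 = 2.5373, grad_y = 2*4*-1.2043 = -9.6345
  x_3 = 0.2537 - 0.05*2.5373 = 0.1269
  y_3 = -1.2043 - 0.05*-9.6345 = -0.7226
Step 4: grad_x = 2*5*0.1269 = 1.2686, grad_y = 2*4*-0.7226 = -5.7807
  x_4 = 0.1269 - 0.05*1.2686 = 0.0634
  y_4 = -0.7226 - 0.05*-5.7807 = -0.4336
f(0.0634, -0.4336) = 5*0.0634^2 + 4*(-0.4336)^2 = 0.772


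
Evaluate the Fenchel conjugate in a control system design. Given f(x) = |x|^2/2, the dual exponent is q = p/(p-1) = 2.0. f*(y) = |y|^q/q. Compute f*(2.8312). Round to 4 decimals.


The conjugate exponent q satisfies 1/p + 1/q = 1.
p = 2, so q = 2/(2 - 1) = 2.0
|y|^q = 2.8312^2.0 = 8.0157
f*(2.8312) = 8.0157 / 2.0 = 4.0078


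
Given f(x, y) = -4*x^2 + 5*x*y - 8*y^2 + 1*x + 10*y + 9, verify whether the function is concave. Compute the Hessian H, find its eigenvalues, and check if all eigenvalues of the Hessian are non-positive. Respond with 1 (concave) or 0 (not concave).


The Hessian of f(x,y) = -4*x^2 + 5*x*y - 8*y^2 + 1*x + 10*y + 9 is:
H = [[-8, 5], [5, -16]]
Trace = -8 - 16 = -24
Determinant = -8*-16 - (5)^2 = 103
Discriminant = (-24)^2 - 4*103 = 164.0
Eigenvalues: lambda_1 = -18.4031, lambda_2 = -5.5969
The function is concave.

1


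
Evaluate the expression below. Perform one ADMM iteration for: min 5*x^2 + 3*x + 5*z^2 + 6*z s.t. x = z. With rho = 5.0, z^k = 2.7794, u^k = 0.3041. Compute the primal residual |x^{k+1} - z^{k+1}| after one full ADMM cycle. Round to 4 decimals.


ADMM iteration with rho = 5.0, z^k = 2.7794, u^k = 0.3041
Step 1: x-update.
Minimize 5*x^2 + 3*x + (5.0/2)*(x - 2.7794 + 0.3041)^2
FOC: (2*5 + 5.0)*x = -3 + 5.0*(2.7794 - 0.3041)
x^{k+1} = 0.6251
Step 2: z-update.
Minimize 5*z^2 + 6*z + (5.0/2)*(0.6251 - z + 0.3041)^2
FOC: (2*5 + 5.0)*z = -6 + 5.0*(0.6251 + 0.3041)
z^{k+1} = -0.0903
Step 3: u-update.
u^{k+1} = 0.3041 + 0.6251 + 0.0903 = 1.0195
Step 4: Primal residual = |0.6251 + 0.0903| = 0.7154


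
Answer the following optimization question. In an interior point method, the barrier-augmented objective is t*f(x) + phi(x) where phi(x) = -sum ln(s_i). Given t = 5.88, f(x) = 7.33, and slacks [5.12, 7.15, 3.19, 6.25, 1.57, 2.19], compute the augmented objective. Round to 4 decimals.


Step 1: Compute log-barrier.
ln values: [1.6332, 1.9671, 1.16, 1.8326, 0.4511, 0.7839]
phi = -(1.6332 + 1.9671 + 1.16 + 1.8326 + 0.4511 + 0.7839) = -7.8278
Step 2: Compute augmented objective.
t*f(x) = 5.88*7.33 = 43.1004
Total = 43.1004 - 7.8278 = 35.2726


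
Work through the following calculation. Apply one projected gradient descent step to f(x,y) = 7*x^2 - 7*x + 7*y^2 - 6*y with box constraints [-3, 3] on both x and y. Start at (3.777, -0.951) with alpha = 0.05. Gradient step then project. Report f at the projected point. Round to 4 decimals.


Step 1: Compute gradient at (3.777, -0.951).
grad_x = 2*7*3.777 - 7 = 45.878
grad_y = 2*7*-0.951 - 6 = -19.314
Step 2: Gradient step.
x_raw = 3.777 - 0.05*45.878 = 1.4831
y_raw = -0.951 - 0.05*-19.314 = 0.0147
Step 3: Project onto [-3, 3].
x_proj = clip(1.4831) = 1.4831
y_proj = clip(0.0147) = 0.0147
Step 4: Evaluate f.
f(1.4831, 0.0147) = 4.9287


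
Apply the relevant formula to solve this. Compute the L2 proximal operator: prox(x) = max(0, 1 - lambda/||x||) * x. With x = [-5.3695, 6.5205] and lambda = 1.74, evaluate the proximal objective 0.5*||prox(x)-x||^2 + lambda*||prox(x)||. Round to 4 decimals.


Step 1: Compute ||x||.
||x|| = 8.4468
Step 2: Compute scaling factor.
scale = max(0, 1 - 1.74/8.4468) = 0.794
Step 3: prox(x) = [-4.2634, 5.1773]
||prox(x)|| = 6.7068
Step 4: Proximal objective.
0.5*||prox-x||^2 = 1.5138
lambda*||prox|| = 11.6698
Total = 13.1836


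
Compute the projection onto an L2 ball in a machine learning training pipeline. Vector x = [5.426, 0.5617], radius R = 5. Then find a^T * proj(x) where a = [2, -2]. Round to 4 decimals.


Step 1: Compute ||x|| (intermediates to 6 decimals).
||x|| = sqrt(5.426^2 + 0.5617^2) = 5.454996
Step 2: Project.
Since ||x|| > R, scale = R/||x|| = 5/5.454996 = 0.916591, proj(x) = scale * x
proj(x) = [4.973423, 0.514849]
Step 3: Dot product.
a^T * proj(x) = 2*4.973423 - 2*0.514849 = 8.9171


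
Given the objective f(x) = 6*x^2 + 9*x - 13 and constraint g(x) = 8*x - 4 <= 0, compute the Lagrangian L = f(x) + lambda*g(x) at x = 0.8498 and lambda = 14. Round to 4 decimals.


Step 1: Evaluate f(x).
f(0.8498) = 6*0.8498^2 + 9*0.8498 - 13 = -1.0188
Step 2: Evaluate g(x).
g(0.8498) = 8*0.8498 - 4 = 2.7984
Step 3: Compute Lagrangian.
L = -1.0188 + 14*2.7984 = 38.1588


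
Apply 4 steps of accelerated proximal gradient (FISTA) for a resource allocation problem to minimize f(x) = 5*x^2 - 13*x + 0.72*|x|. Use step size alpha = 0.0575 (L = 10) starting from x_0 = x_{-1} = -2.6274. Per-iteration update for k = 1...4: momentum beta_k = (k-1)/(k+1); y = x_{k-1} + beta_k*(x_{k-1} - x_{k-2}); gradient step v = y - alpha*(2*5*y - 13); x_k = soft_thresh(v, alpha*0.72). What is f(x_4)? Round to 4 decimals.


FISTA on f(x) = 5*x^2 - 13*x + 0.72*|x|
L = 10, alpha = 0.0575
Iteration 1: beta = 0.0, y = -2.6274 + 0.0*(-2.6274 + 2.6274) = -2.6274
  grad(y) = -39.274, v = y - alpha*grad = -0.3691
  prox(v) = soft_thresh(-0.3691, 0.0414) = -0.3277
Iteration 2: beta = 0.3333, y = -0.3277 + 0.3333*(-0.3277 + 2.6274) = 0.4388
  grad(y) = -8.6119, v = y - alpha*grad = 0.934
  prox(v) = soft_thresh(0.934, 0.0414) = 0.8926
Iteration 3: beta = 0.5, y = 0.8926 + 0.5*(0.8926 + 0.3277) = 1.5028
  grad(y) = 2.0276, v = y - alpha*grad = 1.3862
  prox(v) = soft_thresh(1.3862, 0.0414) = 1.3448
Iteration 4: beta = 0.6, y = 1.3448 + 0.6*(1.3448 - 0.8926) = 1.6161
  grad(y) = 3.1608, v = y - alpha*grad = 1.4343
  prox(v) = soft_thresh(1.4343, 0.0414) = 1.3929
f(x_4) = 5*1.3929^2 - 13*1.3929 + 0.72*|1.3929| = -7.4039


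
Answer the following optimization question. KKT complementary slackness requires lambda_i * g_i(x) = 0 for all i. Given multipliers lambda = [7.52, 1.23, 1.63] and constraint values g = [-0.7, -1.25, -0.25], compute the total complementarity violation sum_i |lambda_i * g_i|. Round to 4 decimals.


KKT complementary slackness check:
lambda_1 * g_1 = 7.52 * -0.7 = -5.264
lambda_2 * g_2 = 1.23 * -1.25 = -1.5375
lambda_3 * g_3 = 1.63 * -0.25 = -0.4075
Total violation = 5.264 + 1.5375 + 0.4075 = 7.209


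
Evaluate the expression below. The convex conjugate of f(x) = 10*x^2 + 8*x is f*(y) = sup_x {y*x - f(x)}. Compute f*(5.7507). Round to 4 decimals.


f*(y) = sup_x {y*x - a*x^2 - b*x} = sup_x {(y-b)*x - a*x^2}
FOC: (y - b) - 2a*x = 0 => x* = (y - b)/(2a)
x* = (5.7507 - 8)/(2*10) = -0.1125
f*(5.7507) = (y-b)^2/(4a) = (5.7507 - 8)^2/(4*10)
= 5.0594/40 = 0.1265


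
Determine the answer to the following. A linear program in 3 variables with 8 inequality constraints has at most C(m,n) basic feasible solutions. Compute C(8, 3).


Each vertex corresponds to some choice of n active constraints out of m, so the number of vertices is at most C(m, n) = m! / (n!(m-n)!).
m = 8, n = 3
Numerator: 8 * 7 * 6
Denominator: 3! = 6
C(8, 3) = 56


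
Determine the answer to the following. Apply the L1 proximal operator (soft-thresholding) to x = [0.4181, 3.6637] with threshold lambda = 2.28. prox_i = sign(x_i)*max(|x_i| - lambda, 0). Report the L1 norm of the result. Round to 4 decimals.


Soft-thresholding with lambda = 2.28:
prox(0.4181) = sign(0.4181)*max(|0.4181| - 2.28, 0) = 0.0
prox(3.6637) = sign(3.6637)*max(|3.6637| - 2.28, 0) = 1.3837
prox(x) = [0.0, 1.3837]
||prox(x)||_1 = 0.0 + 1.3837 = 1.3837


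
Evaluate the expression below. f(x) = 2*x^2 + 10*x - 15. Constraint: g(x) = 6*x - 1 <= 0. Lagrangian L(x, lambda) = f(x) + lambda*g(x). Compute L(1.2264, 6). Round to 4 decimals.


Step 1: Evaluate f(x).
f(1.2264) = 2*1.2264^2 + 10*1.2264 - 15 = 0.2721
Step 2: Evaluate g(x).
g(1.2264) = 6*1.2264 - 1 = 6.3584
Step 3: Compute Lagrangian.
L = 0.2721 + 6*6.3584 = 38.4225


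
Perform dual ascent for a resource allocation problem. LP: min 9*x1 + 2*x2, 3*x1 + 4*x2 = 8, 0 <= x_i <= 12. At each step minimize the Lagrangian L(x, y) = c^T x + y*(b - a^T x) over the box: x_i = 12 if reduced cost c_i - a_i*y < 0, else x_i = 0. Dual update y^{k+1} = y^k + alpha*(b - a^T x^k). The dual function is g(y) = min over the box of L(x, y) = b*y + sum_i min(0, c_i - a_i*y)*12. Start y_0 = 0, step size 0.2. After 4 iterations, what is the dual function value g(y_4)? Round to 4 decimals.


Dual ascent for LP: min 9*x1 + 2*x2, 3*x1 + 4*x2 = 8, 0 <= x_i <= 12
Step 1: y^k = 0.0, reduced costs: (9.0, 2.0)
  x^k = (0.0, 0.0), subgradient = b - a^T x = 8.0
  y^{k+1} = 0.0 + 0.2*8.0 = 1.6
Step 2: y^k = 1.6, reduced costs: (4.2, -4.4)
  x^k = (0.0, 12.0), subgradient = b - a^T x = -40.0
  y^{k+1} = 1.6 + 0.2*-40.0 = -6.4
Step 3: y^k = -6.4, reduced costs: (28.2, 27.6)
  x^k = (0.0, 0.0), subgradient = b - a^T x = 8.0
  y^{k+1} = -6.4 + 0.2*8.0 = -4.8
Step 4: y^k = -4.8, reduced costs: (23.4, 21.2)
  x^k = (0.0, 0.0), subgradient = b - a^T x = 8.0
  y^{k+1} = -4.8 + 0.2*8.0 = -3.2
Dual objective at y_4 = -3.2: reduced costs (18.6, 14.8), box minimizer x = (0.0, 0.0)
g(y_4) = b*y + (c1 - a1*y)*x1 + (c2 - a2*y)*x2 = 8*(-3.2) + 18.6*0.0 + 14.8*0.0 = -25.6 + 0.0 + 0.0 = -25.6


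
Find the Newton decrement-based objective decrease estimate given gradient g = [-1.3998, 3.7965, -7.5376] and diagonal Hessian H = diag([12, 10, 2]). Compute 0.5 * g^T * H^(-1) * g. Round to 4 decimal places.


Step 1: H is diagonal, so H^(-1) * g = [-0.1167, 0.3797, -3.7688].
Step 2: g^T H^(-1) g = sum_i g_i^2 / H_ii
  = (-1.3998)^2/12 + (3.7965)^2/10 + (-7.5376)^2/2
  = 0.1633 + 1.4413 + 28.4077 = 30.0123
Step 3: Objective decrease = 0.5 * g^T H^(-1) g = 15.0062


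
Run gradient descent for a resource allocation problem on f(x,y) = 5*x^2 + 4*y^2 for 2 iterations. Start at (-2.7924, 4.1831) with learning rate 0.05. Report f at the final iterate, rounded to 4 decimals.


Gradient descent on f(x,y) = 5*x^2 + 4*y^2.
Starting point: (-2.7924, 4.1831), alpha = 0.05
Step 1: grad_x = 2*5*-2.7924 = -27.924, grad_y = 2*4*4.1831 = 33.4648
  x_1 = -2.7924 - 0.05*-27.924 = -1.3962
  y_1 = 4.1831 - 0.05*33.4648 = 2.5099
Step 2: grad_x = 2*5*-1.3962 = -13.962, grad_y = 2*4*2.5099 = 20.0789
  x_2 = -1.3962 - 0.05*-13.962 = -0.6981
  y_2 = 2.5099 - 0.05*20.0789 = 1.5059
f(-0.6981, 1.5059) = 5*(-0.6981)^2 + 4*1.5059^2 = 11.5079


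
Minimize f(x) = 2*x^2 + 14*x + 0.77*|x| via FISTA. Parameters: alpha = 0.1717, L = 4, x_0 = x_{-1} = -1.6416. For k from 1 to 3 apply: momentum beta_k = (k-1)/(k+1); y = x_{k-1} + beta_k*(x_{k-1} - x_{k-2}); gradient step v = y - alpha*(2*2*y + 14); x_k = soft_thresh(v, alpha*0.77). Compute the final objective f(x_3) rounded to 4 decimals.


FISTA on f(x) = 2*x^2 + 14*x + 0.77*|x|
L = 4, alpha = 0.1717
Iteration 1: beta = 0.0, y = -1.6416 + 0.0*(-1.6416 + 1.6416) = -1.6416
  grad(y) = 7.4336, v = y - alpha*grad = -2.9179
  prox(v) = soft_thresh(-2.9179, 0.1322) = -2.7857
Iteration 2: beta = 0.3333, y = -2.7857 + 0.3333*(-2.7857 + 1.6416) = -3.1671
  grad(y) = 1.3315, v = y - alpha*grad = -3.3957
  prox(v) = soft_thresh(-3.3957, 0.1322) = -3.2635
Iteration 3: beta = 0.5, y = -3.2635 + 0.5*(-3.2635 + 2.7857) = -3.5024
  grad(y) = -0.0097, v = y - alpha*grad = -3.5008
  prox(v) = soft_thresh(-3.5008, 0.1322) = -3.3686
f(x_3) = 2*(-3.3686)^2 + 14*(-3.3686) + 0.77*|-3.3686| = -21.8717


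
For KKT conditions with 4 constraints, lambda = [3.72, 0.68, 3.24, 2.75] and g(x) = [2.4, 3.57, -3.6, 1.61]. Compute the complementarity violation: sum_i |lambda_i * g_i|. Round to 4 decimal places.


KKT complementary slackness check:
lambda_1 * g_1 = 3.72 * 2.4 = 8.928
lambda_2 * g_2 = 0.68 * 3.57 = 2.4276
lambda_3 * g_3 = 3.24 * -3.6 = -11.664
lambda_4 * g_4 = 2.75 * 1.61 = 4.4275
Total violation = 8.928 + 2.4276 + 11.664 + 4.4275 = 27.4471


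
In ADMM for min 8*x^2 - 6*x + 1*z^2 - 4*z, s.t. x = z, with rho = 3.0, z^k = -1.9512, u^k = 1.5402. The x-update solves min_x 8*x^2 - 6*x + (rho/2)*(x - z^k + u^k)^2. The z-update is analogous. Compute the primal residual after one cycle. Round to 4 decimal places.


ADMM iteration with rho = 3.0, z^k = -1.9512, u^k = 1.5402
Step 1: x-update.
Minimize 8*x^2 - 6*x + (3.0/2)*(x + 1.9512 + 1.5402)^2
FOC: (2*8 + 3.0)*x = 6 + 3.0*(-1.9512 - 1.5402)
x^{k+1} = -0.2355
Step 2: z-update.
Minimize 1*z^2 - 4*z + (3.0/2)*(-0.2355 - z + 1.5402)^2
FOC: (2*1 + 3.0)*z = 4 + 3.0*(-0.2355 + 1.5402)
z^{k+1} = 1.5828
Step 3: u-update.
u^{k+1} = 1.5402 - 0.2355 - 1.5828 = -0.2781
Step 4: Primal residual = |-0.2355 - 1.5828| = 1.8183


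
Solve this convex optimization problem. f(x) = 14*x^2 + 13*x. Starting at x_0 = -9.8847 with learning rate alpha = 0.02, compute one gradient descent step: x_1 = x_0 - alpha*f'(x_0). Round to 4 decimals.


We compute the gradient at x_0 and apply the update.
f'(x) = 28*x + 13
f'(-9.8847) = 28*-9.8847 + 13 = -263.7716
x_1 = -9.8847 - 0.02*-263.7716 = -4.6093


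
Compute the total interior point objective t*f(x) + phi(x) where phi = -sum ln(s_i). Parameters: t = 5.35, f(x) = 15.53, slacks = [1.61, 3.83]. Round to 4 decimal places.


Step 1: Compute log-barrier.
ln values: [0.4762, 1.3429]
phi = -(0.4762 + 1.3429) = -1.8191
Step 2: Compute augmented objective.
t*f(x) = 5.35*15.53 = 83.0855
Total = 83.0855 - 1.8191 = 81.2664


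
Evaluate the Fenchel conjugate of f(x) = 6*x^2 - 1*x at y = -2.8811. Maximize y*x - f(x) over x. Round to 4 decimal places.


f*(y) = sup_x {y*x - a*x^2 - b*x} = sup_x {(y-b)*x - a*x^2}
FOC: (y - b) - 2a*x = 0 => x* = (y - b)/(2a)
x* = (-2.8811 + 1)/(2*6) = -0.1568
f*(-2.8811) = (y-b)^2/(4a) = (-2.8811 + 1)^2/(4*6)
= 3.5385/24 = 0.1474


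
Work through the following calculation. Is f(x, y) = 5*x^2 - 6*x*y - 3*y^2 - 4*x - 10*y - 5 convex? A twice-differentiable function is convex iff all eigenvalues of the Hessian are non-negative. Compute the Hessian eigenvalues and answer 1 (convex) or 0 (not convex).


The Hessian of f(x,y) = 5*x^2 - 6*x*y - 3*y^2 - 4*x - 10*y - 5 is:
H = [[10, -6], [-6, -6]]
Trace = 10 - 6 = 4
Determinant = 10*-6 - (-6)^2 = -96
Discriminant = (4)^2 - 4*-96 = 400.0
Eigenvalues: lambda_1 = -8.0, lambda_2 = 12.0
The function is not convex.

0


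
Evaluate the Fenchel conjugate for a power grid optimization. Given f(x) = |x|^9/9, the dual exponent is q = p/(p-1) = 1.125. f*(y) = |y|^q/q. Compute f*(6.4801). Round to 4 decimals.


The conjugate exponent q satisfies 1/p + 1/q = 1.
p = 9, so q = 9/(9 - 1) = 1.125
|y|^q = 6.4801^1.125 = 8.1852
f*(6.4801) = 8.1852 / 1.125 = 7.2757


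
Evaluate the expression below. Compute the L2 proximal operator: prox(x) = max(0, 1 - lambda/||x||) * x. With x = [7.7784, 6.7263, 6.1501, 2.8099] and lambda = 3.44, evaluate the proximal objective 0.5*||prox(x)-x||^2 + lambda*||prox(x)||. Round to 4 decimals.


Step 1: Compute ||x||.
||x|| = 12.3071
Step 2: Compute scaling factor.
scale = max(0, 1 - 3.44/12.3071) = 0.7205
Step 3: prox(x) = [5.6042, 4.8462, 4.4311, 2.0245]
||prox(x)|| = 8.8671
Step 4: Proximal objective.
0.5*||prox-x||^2 = 5.9168
lambda*||prox|| = 30.5028
Total = 36.4198


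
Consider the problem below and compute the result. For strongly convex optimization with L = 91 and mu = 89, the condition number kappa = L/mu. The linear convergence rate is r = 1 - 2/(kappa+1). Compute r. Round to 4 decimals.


Step 1: Compute the condition number.
kappa = L/mu = 91/89 = 1.0225
Step 2: Compute the convergence rate.
r = 1 - 2/(kappa + 1) = 1 - 2*mu/(L + mu) = (L - mu)/(L + mu) = 2/180 = 0.0111


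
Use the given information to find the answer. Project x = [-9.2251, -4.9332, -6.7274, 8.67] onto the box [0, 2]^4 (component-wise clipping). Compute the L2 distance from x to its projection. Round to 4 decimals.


Project each component onto [0, 2].
clip(-9.2251) = 0.0, clip(-4.9332) = 0.0, clip(-6.7274) = 0.0, clip(8.67) = 2.0
Projection = [0.0, 0.0, 0.0, 2.0]
Squared diffs: [85.1025, 24.3365, 45.2579, 44.4889]
Distance = sqrt(199.1858) = 14.1133


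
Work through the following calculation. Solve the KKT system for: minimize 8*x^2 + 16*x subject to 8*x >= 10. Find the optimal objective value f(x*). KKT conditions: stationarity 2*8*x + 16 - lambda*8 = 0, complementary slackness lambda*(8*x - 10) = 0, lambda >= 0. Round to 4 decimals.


Step 1: Try lambda = 0 (constraint inactive).
x_unc = -16/(2*8) = -1.0
Check: 8*-1.0 = -8.0 < 10 -- violated!
Step 2: Constraint must be active: 8*x = 10
x* = 10/8 = 1.25
lambda = (2*8*1.25 + 16)/8 = 4.5
Step 3: Compute optimal value.
f(x*) = 8*1.25^2 + 16*1.25 = 32.5


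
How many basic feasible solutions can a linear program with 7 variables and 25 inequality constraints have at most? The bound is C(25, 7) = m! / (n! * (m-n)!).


Each vertex corresponds to some choice of n active constraints out of m, so the number of vertices is at most C(m, n) = m! / (n!(m-n)!).
m = 25, n = 7
Numerator: 25 * 24 * 23 * 22 * 21 * 20 * 19
Denominator: 7! = 5040
C(25, 7) = 480700


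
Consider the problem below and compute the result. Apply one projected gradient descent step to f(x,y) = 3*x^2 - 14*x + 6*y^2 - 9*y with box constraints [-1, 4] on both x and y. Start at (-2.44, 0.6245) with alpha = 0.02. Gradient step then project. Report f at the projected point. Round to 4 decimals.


Step 1: Compute gradient at (-2.44, 0.6245).
grad_x = 2*3*-2.44 - 14 = -28.64
grad_y = 2*6*0.6245 - 9 = -1.506
Step 2: Gradient step.
x_raw = -2.44 - 0.02*-28.64 = -1.8672
y_raw = 0.6245 - 0.02*-1.506 = 0.6546
Step 3: Project onto [-1, 4].
x_proj = clip(-1.8672) = -1.0
y_proj = clip(0.6546) = 0.6546
Step 4: Evaluate f.
f(-1.0, 0.6546) = 13.6796


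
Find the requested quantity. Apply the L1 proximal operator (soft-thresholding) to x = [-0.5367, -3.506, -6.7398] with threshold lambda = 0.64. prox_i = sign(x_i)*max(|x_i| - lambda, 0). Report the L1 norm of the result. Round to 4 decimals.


Soft-thresholding with lambda = 0.64:
prox(-0.5367) = sign(-0.5367)*max(|-0.5367| - 0.64, 0) = 0.0
prox(-3.506) = sign(-3.506)*max(|-3.506| - 0.64, 0) = -2.866
prox(-6.7398) = sign(-6.7398)*max(|-6.7398| - 0.64, 0) = -6.0998
prox(x) = [0.0, -2.866, -6.0998]
||prox(x)||_1 = 0.0 + 2.866 + 6.0998 = 8.9658


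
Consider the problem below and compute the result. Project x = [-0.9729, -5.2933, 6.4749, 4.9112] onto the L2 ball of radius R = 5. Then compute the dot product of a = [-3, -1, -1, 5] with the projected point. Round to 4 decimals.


Step 1: Compute ||x|| (intermediates to 6 decimals).
||x|| = sqrt((-0.9729)^2 + (-5.2933)^2 + 6.4749^2 + 4.9112^2) = 9.747296
Step 2: Project.
Since ||x|| > R, scale = R/||x|| = 5/9.747296 = 0.512963, proj(x) = scale * x
proj(x) = [-0.499062, -2.715267, 3.321384, 2.519264]
Step 3: Dot product.
a^T * proj(x) = -3*(-0.499062) - 1*(-2.715267) - 1*3.321384 + 5*2.519264 = 13.4874


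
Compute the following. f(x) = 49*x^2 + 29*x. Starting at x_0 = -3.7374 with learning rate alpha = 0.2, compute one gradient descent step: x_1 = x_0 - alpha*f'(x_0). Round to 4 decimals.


We compute the gradient at x_0 and apply the update.
f'(x) = 98*x + 29
f'(-3.7374) = 98*-3.7374 + 29 = -337.2652
x_1 = -3.7374 - 0.2*-337.2652 = 63.7156


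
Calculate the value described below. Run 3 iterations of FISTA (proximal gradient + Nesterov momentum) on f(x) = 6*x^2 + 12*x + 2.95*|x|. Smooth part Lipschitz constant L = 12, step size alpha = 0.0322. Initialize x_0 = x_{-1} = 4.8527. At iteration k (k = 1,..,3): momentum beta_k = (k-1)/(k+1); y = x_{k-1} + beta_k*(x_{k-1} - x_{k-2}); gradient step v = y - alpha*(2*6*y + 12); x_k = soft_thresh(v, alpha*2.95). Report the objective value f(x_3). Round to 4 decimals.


FISTA on f(x) = 6*x^2 + 12*x + 2.95*|x|
L = 12, alpha = 0.0322
Iteration 1: beta = 0.0, y = 4.8527 + 0.0*(4.8527 - 4.8527) = 4.8527
  grad(y) = 70.2324, v = y - alpha*grad = 2.5912
  prox(v) = soft_thresh(2.5912, 0.095) = 2.4962
Iteration 2: beta = 0.3333, y = 2.4962 + 0.3333*(2.4962 - 4.8527) = 1.7107
  grad(y) = 32.5288, v = y - alpha*grad = 0.6633
  prox(v) = soft_thresh(0.6633, 0.095) = 0.5683
Iteration 3: beta = 0.5, y = 0.5683 + 0.5*(0.5683 - 2.4962) = -0.3956
  grad(y) = 7.2524, v = y - alpha*grad = -0.6292
  prox(v) = soft_thresh(-0.6292, 0.095) = -0.5342
f(x_3) = 6*(-0.5342)^2 + 12*(-0.5342) + 2.95*|-0.5342| = -3.1222


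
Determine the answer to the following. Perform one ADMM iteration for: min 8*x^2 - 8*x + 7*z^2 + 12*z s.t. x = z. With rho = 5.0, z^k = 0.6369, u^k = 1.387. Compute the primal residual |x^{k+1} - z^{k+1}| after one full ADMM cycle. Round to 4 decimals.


ADMM iteration with rho = 5.0, z^k = 0.6369, u^k = 1.387
Step 1: x-update.
Minimize 8*x^2 - 8*x + (5.0/2)*(x - 0.6369 + 1.387)^2
FOC: (2*8 + 5.0)*x = 8 + 5.0*(0.6369 - 1.387)
x^{k+1} = 0.2024
Step 2: z-update.
Minimize 7*z^2 + 12*z + (5.0/2)*(0.2024 - z + 1.387)^2
FOC: (2*7 + 5.0)*z = -12 + 5.0*(0.2024 + 1.387)
z^{k+1} = -0.2133
Step 3: u-update.
u^{k+1} = 1.387 + 0.2024 + 0.2133 = 1.8027
Step 4: Primal residual = |0.2024 + 0.2133| = 0.4157


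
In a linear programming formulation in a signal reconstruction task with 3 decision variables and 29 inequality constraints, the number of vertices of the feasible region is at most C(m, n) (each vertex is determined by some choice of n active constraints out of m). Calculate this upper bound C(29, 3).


Each vertex corresponds to some choice of n active constraints out of m, so the number of vertices is at most C(m, n) = m! / (n!(m-n)!).
m = 29, n = 3
Numerator: 29 * 28 * 27
Denominator: 3! = 6
C(29, 3) = 3654


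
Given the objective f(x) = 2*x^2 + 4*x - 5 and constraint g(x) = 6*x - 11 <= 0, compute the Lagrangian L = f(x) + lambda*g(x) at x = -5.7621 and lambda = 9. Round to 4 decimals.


Step 1: Evaluate f(x).
f(-5.7621) = 2*(-5.7621)^2 + 4*(-5.7621) - 5 = 38.3552
Step 2: Evaluate g(x).
g(-5.7621) = 6*-5.7621 - 11 = -45.5726
Step 3: Compute Lagrangian.
L = 38.3552 + 9*-45.5726 = -371.7982


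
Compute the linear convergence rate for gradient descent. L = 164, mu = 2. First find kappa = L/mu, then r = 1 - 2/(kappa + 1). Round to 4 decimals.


Step 1: Compute the condition number.
kappa = L/mu = 164/2 = 82.0
Step 2: Compute the convergence rate.
r = 1 - 2/(kappa + 1) = 1 - 2*mu/(L + mu) = (L - mu)/(L + mu) = 162/166 = 0.9759


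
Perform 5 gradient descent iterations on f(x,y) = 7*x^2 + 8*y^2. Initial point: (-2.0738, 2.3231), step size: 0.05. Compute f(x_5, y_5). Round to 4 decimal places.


Gradient descent on f(x,y) = 7*x^2 + 8*y^2.
Starting point: (-2.0738, 2.3231), alpha = 0.05
Step 1: grad_x = 2*7*-2.0738 = -29.0332, grad_y = 2*8*2.3231 = 37.1696
  x_1 = -2.0738 - 0.05*-29.0332 = -0.6221
  y_1 = 2.3231 - 0.05*37.1696 = 0.4646
Step 2: grad_x = 2*7*-0.6221 = -8.71, grad_y = 2*8*0.4646 = 7.4339
  x_2 = -0.6221 - 0.05*-8.71 = -0.1866
  y_2 = 0.4646 - 0.05*7.4339 = 0.0929
Step 3: grad_x = 2*7*-0.1866 = -2.613, grad_y = 2*8*0.0929 = 1.4868
  x_3 = -0.1866 - 0.05*-2.613 = -0.056
  y_3 = 0.0929 - 0.05*1.4868 = 0.0186
Step 4: grad_x = 2*7*-0.056 = -0.7839, grad_y = 2*8*0.0186 = 0.2974
  x_4 = -0.056 - 0.05*-0.7839 = -0.0168
  y_4 = 0.0186 - 0.05*0.2974 = 0.0037
Step 5: grad_x = 2*7*-0.0168 = -0.2352, grad_y = 2*8*0.0037 = 0.0595
  x_5 = -0.0168 - 0.05*-0.2352 = -0.005
  y_5 = 0.0037 - 0.05*0.0595 = 0.0007
f(-0.005, 0.0007) = 7*(-0.005)^2 + 8*0.0007^2 = 0.0002


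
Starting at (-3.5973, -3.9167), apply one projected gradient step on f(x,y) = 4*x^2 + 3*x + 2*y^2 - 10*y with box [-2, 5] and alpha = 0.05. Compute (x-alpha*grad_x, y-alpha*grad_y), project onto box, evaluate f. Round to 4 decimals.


Step 1: Compute gradient at (-3.5973, -3.9167).
grad_x = 2*4*-3.5973 + 3 = -25.7784
grad_y = 2*2*-3.9167 - 10 = -25.6668
Step 2: Gradient step.
x_raw = -3.5973 - 0.05*-25.7784 = -2.3084
y_raw = -3.9167 - 0.05*-25.6668 = -2.6334
Step 3: Project onto [-2, 5].
x_proj = clip(-2.3084) = -2.0
y_proj = clip(-2.6334) = -2.0
Step 4: Evaluate f.
f(-2.0, -2.0) = 38.0


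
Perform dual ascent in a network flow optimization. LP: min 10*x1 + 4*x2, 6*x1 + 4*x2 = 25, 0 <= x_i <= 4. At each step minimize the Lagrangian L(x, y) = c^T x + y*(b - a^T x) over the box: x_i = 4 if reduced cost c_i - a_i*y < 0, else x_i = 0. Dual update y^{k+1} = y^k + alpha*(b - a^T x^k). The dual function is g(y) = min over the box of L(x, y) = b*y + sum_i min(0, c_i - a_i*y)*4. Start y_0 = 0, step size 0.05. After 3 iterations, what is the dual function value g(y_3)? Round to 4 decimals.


Dual ascent for LP: min 10*x1 + 4*x2, 6*x1 + 4*x2 = 25, 0 <= x_i <= 4
Step 1: y^k = 0.0, reduced costs: (10.0, 4.0)
  x^k = (0.0, 0.0), subgradient = b - a^T x = 25.0
  y^{k+1} = 0.0 + 0.05*25.0 = 1.25
Step 2: y^k = 1.25, reduced costs: (2.5, -1.0)
  x^k = (0.0, 4.0), subgradient = b - a^T x = 9.0
  y^{k+1} = 1.25 + 0.05*9.0 = 1.7
Step 3: y^k = 1.7, reduced costs: (-0.2, -2.8)
  x^k = (4.0, 4.0), subgradient = b - a^T x = -15.0
  y^{k+1} = 1.7 + 0.05*-15.0 = 0.95
Dual objective at y_3 = 0.95: reduced costs (4.3, 0.2), box minimizer x = (0.0, 0.0)
g(y_3) = b*y + (c1 - a1*y)*x1 + (c2 - a2*y)*x2 = 25*0.95 + 4.3*0.0 + 0.2*0.0 = 23.75 + 0.0 + 0.0 = 23.75


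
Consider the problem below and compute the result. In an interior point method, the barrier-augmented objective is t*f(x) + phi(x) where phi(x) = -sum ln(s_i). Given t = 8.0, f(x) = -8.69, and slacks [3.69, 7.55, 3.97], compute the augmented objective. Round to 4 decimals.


Step 1: Compute log-barrier.
ln values: [1.3056, 2.0215, 1.3788]
phi = -(1.3056 + 2.0215 + 1.3788) = -4.7059
Step 2: Compute augmented objective.
t*f(x) = 8.0*-8.69 = -69.52
Total = -69.52 - 4.7059 = -74.2259
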